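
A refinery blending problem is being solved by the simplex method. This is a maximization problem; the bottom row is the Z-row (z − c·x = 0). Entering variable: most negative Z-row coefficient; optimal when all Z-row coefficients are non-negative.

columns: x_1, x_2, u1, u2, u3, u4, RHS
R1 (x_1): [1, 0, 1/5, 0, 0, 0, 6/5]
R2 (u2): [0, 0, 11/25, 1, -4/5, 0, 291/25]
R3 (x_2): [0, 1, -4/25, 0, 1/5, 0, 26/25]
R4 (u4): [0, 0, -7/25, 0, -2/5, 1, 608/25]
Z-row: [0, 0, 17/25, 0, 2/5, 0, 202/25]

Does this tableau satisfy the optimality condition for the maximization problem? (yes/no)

Every Z-row coefficient is ≥ 0, so the tableau is optimal.

yes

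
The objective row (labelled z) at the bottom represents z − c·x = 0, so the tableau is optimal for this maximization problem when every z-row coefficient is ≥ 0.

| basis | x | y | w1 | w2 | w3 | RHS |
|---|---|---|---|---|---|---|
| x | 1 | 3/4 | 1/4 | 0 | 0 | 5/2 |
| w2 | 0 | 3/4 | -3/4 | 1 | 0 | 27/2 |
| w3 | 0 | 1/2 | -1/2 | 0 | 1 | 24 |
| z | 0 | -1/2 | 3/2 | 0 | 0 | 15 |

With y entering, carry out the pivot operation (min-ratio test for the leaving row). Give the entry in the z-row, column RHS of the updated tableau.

Ratio test on column y — row 1: (5/2)/(3/4) = 10/3; row 2: (27/2)/(3/4) = 18; row 3: 24/(1/2) = 48. Minimum is 10/3 at row 1 (x leaves); pivot element 3/4.
Divide row 1 by 3/4; eliminate column y from the other rows.
z-row update in column RHS: 15 − (-1/2)·(10/3) = 50/3.

50/3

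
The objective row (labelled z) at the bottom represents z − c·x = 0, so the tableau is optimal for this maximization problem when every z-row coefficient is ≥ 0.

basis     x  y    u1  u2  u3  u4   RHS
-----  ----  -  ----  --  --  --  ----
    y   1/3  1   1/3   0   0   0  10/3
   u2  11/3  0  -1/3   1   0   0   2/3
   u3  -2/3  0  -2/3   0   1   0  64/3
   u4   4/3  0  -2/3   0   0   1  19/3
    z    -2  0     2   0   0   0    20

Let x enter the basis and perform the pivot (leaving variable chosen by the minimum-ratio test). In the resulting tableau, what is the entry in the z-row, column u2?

Ratio test on column x — row 1: (10/3)/(1/3) = 10; row 2: (2/3)/(11/3) = 2/11; row 3: entry -2/3 ≤ 0; row 4: (19/3)/(4/3) = 19/4. Minimum is 2/11 at row 2 (u2 leaves); pivot element 11/3.
Divide row 2 by 11/3; eliminate column x from the other rows.
z-row update in column u2: 0 − (-2)·(3/11) = 6/11.

6/11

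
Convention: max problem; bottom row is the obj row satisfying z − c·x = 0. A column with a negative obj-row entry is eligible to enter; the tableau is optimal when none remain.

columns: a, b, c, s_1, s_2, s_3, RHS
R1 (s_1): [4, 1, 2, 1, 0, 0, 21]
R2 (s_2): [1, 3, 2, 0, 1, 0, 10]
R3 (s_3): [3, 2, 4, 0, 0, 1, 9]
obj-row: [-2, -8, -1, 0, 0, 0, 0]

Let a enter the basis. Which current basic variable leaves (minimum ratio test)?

Column a entries and ratios — s_1: 21/4 = 21/4; s_2: 10/1 = 10; s_3: 9/3 = 3.
Smallest ratio is 3 in the row of s_3, so s_3 leaves.

s_3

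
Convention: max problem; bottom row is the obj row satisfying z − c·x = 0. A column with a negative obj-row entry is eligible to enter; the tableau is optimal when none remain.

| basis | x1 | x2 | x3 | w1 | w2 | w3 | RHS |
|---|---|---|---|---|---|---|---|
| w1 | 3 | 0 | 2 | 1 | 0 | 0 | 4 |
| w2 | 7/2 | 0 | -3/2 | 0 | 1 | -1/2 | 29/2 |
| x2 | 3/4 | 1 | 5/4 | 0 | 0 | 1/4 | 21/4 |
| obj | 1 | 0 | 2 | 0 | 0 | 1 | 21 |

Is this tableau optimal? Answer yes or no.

yes

Every obj-row coefficient is ≥ 0, so the tableau is optimal.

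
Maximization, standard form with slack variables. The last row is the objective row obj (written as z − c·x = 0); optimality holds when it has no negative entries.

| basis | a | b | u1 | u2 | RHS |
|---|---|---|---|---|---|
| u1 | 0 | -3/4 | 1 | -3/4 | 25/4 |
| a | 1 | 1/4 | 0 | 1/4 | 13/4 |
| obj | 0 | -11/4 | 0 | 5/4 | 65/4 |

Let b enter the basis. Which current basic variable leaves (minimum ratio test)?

Column b entries and ratios — u1: -3/4 ≤ 0, skip; a: (13/4)/(1/4) = 13.
Smallest ratio is 13 in the row of a, so a leaves.

a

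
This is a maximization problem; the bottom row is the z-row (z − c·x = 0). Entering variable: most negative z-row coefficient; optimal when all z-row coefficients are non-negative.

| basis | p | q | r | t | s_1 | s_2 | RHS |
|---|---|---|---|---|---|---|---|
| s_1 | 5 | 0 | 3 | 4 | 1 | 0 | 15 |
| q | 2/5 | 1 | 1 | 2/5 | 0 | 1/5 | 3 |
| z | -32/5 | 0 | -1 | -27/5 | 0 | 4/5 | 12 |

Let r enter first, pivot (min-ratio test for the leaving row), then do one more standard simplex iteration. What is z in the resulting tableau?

465/19

Ratio test on column r — row 1: 15/3 = 5; row 2: 3/1 = 3. Minimum is 3 at row 2 (q leaves); pivot element 1.
Pivot on row 2; the z-row RHS becomes 12 − (-1)·3 = 15.
Next entering variable (most negative z-row entry -6): p.
Ratio test on column p — row 1: 6/(19/5) = 30/19; row 2: 3/(2/5) = 15/2. Minimum is 30/19 at row 1 (s_1 leaves); pivot element 19/5.
After the second pivot the z-row RHS is 15 − (-6)·(30/19) = 465/19.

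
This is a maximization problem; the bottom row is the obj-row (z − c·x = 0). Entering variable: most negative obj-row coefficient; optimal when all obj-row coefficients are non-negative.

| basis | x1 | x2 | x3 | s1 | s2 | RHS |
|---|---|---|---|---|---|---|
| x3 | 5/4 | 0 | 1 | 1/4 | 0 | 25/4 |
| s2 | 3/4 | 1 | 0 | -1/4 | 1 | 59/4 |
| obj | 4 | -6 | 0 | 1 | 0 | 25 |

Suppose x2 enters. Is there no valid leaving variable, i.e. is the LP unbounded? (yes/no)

no

Column x2 has positive entries in row(s) 2, so the ratio test bounds it — not unbounded.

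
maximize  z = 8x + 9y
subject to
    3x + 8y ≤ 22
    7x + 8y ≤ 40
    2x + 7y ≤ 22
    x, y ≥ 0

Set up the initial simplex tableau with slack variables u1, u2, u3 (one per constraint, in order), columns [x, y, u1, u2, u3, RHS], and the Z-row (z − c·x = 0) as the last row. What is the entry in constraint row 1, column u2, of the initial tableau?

0

Slack u2 belongs to constraint 2; its column is the unit vector e_2, so the entry in row 1 is 0.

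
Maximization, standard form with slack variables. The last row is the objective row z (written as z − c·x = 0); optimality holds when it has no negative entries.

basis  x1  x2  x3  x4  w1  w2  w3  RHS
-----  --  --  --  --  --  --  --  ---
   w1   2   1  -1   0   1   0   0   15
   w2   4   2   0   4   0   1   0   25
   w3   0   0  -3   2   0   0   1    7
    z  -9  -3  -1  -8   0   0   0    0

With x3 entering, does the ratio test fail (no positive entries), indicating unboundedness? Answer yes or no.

yes

Every constraint-row entry in column x3 is ≤ 0, so increasing x3 is unbounded.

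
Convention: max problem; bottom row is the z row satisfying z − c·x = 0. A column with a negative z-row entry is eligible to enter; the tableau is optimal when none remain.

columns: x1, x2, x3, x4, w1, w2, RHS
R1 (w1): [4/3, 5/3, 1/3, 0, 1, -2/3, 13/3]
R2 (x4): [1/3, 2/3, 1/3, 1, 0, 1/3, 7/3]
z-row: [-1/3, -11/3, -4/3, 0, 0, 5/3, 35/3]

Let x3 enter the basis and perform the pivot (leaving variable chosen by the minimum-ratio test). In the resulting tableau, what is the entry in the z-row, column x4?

4

Ratio test on column x3 — row 1: (13/3)/(1/3) = 13; row 2: (7/3)/(1/3) = 7. Minimum is 7 at row 2 (x4 leaves); pivot element 1/3.
Divide row 2 by 1/3; eliminate column x3 from the other rows.
z-row update in column x4: 0 − (-4/3)·3 = 4.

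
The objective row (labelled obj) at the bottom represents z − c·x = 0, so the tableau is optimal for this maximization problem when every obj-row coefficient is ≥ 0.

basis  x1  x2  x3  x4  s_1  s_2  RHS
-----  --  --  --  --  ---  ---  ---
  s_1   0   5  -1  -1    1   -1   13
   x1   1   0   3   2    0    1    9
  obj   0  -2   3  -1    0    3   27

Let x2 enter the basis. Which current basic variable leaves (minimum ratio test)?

s_1

Column x2 entries and ratios — s_1: 13/5 = 13/5; x1: 0 ≤ 0, skip.
Smallest ratio is 13/5 in the row of s_1, so s_1 leaves.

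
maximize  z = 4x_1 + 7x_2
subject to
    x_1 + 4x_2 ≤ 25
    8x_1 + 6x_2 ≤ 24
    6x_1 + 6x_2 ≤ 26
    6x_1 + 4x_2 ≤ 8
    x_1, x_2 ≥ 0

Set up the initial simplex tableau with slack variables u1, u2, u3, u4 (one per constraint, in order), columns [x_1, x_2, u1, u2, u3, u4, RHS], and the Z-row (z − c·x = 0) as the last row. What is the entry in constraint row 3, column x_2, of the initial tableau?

6

Constraint 3 has coefficient 6 on x_2.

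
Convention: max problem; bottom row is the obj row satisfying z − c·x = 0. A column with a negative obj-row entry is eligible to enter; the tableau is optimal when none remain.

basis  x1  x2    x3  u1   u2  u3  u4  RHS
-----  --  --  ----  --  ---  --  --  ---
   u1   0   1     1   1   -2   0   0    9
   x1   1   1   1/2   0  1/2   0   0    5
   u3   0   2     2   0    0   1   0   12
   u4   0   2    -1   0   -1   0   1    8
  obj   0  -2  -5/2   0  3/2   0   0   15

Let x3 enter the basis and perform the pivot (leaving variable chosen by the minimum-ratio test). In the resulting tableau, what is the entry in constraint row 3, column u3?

1/2

Ratio test on column x3 — row 1: 9/1 = 9; row 2: 5/(1/2) = 10; row 3: 12/2 = 6; row 4: entry -1 ≤ 0. Minimum is 6 at row 3 (u3 leaves); pivot element 2.
Divide row 3 by 2; eliminate column x3 from the other rows.
In the new row 3, the u3 entry is the old entry divided by the pivot: 1/2 = 1/2.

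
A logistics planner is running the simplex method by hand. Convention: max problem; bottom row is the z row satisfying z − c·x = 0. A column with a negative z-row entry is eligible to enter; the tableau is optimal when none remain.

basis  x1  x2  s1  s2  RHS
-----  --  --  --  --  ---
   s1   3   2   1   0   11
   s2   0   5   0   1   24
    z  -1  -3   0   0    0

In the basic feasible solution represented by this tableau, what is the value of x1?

0

x1 is not in the basis, so in the current basic feasible solution x1 = 0.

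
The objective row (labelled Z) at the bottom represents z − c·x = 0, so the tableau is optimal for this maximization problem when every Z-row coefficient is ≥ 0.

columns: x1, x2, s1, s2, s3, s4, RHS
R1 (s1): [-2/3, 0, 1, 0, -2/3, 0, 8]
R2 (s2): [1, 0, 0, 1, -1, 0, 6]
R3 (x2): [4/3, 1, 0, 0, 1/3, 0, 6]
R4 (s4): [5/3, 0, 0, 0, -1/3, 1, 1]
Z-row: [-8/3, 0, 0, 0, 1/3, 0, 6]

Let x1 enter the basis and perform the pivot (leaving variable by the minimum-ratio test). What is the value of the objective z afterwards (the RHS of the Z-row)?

Ratio test on column x1 — row 1: entry -2/3 ≤ 0; row 2: 6/1 = 6; row 3: 6/(4/3) = 9/2; row 4: 1/(5/3) = 3/5. Minimum is 3/5 at row 4 (s4 leaves); pivot element 5/3.
Pivot on row 4; the Z-row RHS becomes 6 − (-8/3)·(3/5) = 38/5.

38/5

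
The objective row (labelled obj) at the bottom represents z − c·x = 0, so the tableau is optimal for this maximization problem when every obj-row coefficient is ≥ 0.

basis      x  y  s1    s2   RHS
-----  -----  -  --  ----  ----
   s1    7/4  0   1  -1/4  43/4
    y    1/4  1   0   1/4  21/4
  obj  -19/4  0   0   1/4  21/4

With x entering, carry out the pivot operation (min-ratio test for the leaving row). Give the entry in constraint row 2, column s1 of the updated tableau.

-1/7

Ratio test on column x — row 1: (43/4)/(7/4) = 43/7; row 2: (21/4)/(1/4) = 21. Minimum is 43/7 at row 1 (s1 leaves); pivot element 7/4.
Divide row 1 by 7/4; eliminate column x from the other rows.
Row 2 update in column s1: 0 − (1/4)·(4/7) = -1/7.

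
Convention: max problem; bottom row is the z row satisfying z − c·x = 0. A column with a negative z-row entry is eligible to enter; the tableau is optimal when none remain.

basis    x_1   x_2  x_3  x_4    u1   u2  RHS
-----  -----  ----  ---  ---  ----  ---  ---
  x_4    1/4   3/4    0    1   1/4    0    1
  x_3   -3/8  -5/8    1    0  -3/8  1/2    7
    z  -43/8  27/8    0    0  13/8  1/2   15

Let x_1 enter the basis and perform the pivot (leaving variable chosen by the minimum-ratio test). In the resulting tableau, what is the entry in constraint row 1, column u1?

1

Ratio test on column x_1 — row 1: 1/(1/4) = 4; row 2: entry -3/8 ≤ 0. Minimum is 4 at row 1 (x_4 leaves); pivot element 1/4.
Divide row 1 by 1/4; eliminate column x_1 from the other rows.
In the new row 1, the u1 entry is the old entry divided by the pivot: (1/4)/(1/4) = 1.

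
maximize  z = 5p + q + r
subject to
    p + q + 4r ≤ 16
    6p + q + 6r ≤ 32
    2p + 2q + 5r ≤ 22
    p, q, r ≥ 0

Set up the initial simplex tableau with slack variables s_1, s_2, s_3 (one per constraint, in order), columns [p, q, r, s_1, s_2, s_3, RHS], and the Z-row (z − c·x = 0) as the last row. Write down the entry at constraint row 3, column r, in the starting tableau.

Constraint 3 has coefficient 5 on r.

5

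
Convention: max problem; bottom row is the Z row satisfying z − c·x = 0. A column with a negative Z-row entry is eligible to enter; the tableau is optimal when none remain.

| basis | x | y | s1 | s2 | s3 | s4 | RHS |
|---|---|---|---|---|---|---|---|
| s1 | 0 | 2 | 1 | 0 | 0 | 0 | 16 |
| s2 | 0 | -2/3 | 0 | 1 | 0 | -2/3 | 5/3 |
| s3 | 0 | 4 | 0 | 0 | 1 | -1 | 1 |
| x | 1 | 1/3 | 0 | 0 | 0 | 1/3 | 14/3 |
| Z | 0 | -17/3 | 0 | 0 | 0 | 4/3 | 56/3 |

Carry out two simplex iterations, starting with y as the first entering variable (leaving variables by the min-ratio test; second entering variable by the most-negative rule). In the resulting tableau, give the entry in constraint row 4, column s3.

-1/5

Ratio test on column y — row 1: 16/2 = 8; row 2: entry -2/3 ≤ 0; row 3: 1/4 = 1/4; row 4: (14/3)/(1/3) = 14. Minimum is 1/4 at row 3 (s3 leaves); pivot element 4.
Divide row 3 by 4; eliminate column y from the other rows.
Second iteration: most negative Z-row entry is -1/12 in column s4, so s4 enters.
Ratio test on column s4 — row 1: (31/2)/(1/2) = 31; row 2: entry -5/6 ≤ 0; row 3: entry -1/4 ≤ 0; row 4: (55/12)/(5/12) = 11. Minimum is 11 at row 4 (x leaves); pivot element 5/12.
Divide row 4 by 5/12; eliminate column s4 from the other rows.
After both pivots, the entry at constraint row 4, column s3 is -1/5.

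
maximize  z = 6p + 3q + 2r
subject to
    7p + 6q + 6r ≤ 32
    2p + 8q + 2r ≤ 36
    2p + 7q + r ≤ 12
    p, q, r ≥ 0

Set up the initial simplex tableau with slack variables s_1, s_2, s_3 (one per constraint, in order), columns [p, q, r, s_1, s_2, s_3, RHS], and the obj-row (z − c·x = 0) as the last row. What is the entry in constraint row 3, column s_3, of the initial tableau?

Slack s_3 belongs to constraint 3; its column is the unit vector e_3, so the entry in row 3 is 1.

1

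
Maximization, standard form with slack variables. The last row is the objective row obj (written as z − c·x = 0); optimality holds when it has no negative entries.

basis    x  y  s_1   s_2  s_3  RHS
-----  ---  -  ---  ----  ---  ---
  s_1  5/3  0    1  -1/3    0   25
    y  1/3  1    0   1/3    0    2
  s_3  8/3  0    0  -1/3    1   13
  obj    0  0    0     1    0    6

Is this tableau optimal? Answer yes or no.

Every obj-row coefficient is ≥ 0, so the tableau is optimal.

yes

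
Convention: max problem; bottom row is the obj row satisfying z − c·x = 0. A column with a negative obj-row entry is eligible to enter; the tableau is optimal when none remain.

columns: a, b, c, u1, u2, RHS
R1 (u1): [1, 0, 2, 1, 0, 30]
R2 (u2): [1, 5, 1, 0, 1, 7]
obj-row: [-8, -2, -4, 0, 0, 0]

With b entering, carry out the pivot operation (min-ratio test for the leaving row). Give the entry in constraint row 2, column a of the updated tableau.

1/5

Ratio test on column b — row 1: entry 0 ≤ 0; row 2: 7/5 = 7/5. Minimum is 7/5 at row 2 (u2 leaves); pivot element 5.
Divide row 2 by 5; eliminate column b from the other rows.
In the new row 2, the a entry is the old entry divided by the pivot: 1/5 = 1/5.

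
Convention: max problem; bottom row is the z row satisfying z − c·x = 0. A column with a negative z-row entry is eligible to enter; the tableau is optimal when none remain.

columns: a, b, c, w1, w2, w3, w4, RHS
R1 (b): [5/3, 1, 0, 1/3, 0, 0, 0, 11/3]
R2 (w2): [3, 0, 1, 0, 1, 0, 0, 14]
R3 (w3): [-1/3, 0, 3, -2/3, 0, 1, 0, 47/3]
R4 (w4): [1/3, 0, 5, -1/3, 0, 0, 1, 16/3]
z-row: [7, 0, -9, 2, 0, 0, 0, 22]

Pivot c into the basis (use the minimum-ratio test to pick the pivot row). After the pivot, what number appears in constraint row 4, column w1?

-1/15

Ratio test on column c — row 1: entry 0 ≤ 0; row 2: 14/1 = 14; row 3: (47/3)/3 = 47/9; row 4: (16/3)/5 = 16/15. Minimum is 16/15 at row 4 (w4 leaves); pivot element 5.
Divide row 4 by 5; eliminate column c from the other rows.
In the new row 4, the w1 entry is the old entry divided by the pivot: (-1/3)/5 = -1/15.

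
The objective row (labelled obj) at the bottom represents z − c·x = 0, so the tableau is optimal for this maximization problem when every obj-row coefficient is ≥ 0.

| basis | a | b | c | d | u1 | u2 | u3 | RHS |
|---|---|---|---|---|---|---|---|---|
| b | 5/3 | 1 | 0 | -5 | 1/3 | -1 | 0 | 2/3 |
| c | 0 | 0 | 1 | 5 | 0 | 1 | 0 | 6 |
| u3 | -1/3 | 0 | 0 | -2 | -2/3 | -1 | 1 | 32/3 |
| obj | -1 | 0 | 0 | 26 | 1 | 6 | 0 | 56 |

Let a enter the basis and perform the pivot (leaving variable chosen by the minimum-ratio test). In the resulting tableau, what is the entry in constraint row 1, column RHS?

2/5

Ratio test on column a — row 1: (2/3)/(5/3) = 2/5; row 2: entry 0 ≤ 0; row 3: entry -1/3 ≤ 0. Minimum is 2/5 at row 1 (b leaves); pivot element 5/3.
Divide row 1 by 5/3; eliminate column a from the other rows.
In the new row 1, the RHS entry is the old entry divided by the pivot: (2/3)/(5/3) = 2/5.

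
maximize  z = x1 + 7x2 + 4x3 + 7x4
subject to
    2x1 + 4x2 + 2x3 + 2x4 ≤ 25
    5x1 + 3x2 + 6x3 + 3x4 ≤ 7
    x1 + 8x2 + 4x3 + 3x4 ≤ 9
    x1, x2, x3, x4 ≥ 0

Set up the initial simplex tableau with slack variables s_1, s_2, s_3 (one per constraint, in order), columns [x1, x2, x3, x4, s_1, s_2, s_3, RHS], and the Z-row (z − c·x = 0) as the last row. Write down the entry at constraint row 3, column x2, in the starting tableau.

Constraint 3 has coefficient 8 on x2.

8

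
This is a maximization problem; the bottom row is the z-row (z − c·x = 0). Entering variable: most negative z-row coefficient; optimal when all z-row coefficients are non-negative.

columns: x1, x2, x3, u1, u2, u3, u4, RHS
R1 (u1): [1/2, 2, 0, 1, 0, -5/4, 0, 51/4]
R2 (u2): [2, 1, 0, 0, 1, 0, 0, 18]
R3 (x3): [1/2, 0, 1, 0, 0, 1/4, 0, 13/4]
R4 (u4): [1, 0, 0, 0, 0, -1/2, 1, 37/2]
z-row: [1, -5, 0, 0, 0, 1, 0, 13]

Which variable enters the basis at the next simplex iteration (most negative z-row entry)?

x2

Negative z-row entries: x2: -5.
The most negative is -5 in column x2, so x2 enters.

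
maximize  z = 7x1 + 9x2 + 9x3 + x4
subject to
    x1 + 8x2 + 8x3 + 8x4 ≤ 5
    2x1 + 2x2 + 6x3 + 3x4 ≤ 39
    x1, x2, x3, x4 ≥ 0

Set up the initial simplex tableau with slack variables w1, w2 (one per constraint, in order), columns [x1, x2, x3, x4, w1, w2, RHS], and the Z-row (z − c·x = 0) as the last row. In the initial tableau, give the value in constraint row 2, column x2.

2

Constraint 2 has coefficient 2 on x2.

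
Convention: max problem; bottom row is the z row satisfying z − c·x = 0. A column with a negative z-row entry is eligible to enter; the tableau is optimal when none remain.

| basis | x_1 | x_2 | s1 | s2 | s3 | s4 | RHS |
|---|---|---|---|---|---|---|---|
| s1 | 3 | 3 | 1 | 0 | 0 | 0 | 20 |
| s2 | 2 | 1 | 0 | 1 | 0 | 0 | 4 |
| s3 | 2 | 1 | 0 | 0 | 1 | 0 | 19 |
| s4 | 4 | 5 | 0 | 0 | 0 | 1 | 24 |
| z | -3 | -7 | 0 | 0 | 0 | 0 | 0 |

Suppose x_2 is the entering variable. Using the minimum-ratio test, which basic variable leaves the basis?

Column x_2 entries and ratios — s1: 20/3 = 20/3; s2: 4/1 = 4; s3: 19/1 = 19; s4: 24/5 = 24/5.
Smallest ratio is 4 in the row of s2, so s2 leaves.

s2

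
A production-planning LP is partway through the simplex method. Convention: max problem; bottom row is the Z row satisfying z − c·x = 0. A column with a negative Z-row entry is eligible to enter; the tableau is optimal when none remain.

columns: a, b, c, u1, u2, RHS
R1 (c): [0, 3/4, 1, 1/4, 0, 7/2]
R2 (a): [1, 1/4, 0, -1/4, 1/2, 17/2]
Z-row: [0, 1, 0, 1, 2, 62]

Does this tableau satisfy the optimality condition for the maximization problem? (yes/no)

Every Z-row coefficient is ≥ 0, so the tableau is optimal.

yes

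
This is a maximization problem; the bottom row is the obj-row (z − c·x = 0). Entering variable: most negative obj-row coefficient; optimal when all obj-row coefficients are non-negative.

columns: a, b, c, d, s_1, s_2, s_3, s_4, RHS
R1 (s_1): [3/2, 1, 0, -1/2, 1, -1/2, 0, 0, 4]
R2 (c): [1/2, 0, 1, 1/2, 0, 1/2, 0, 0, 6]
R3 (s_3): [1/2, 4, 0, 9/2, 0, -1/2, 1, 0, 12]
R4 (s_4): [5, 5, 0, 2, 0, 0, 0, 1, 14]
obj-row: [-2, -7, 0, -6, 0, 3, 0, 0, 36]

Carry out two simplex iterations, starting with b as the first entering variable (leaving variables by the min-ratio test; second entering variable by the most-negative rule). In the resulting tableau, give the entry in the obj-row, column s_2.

71/29

Ratio test on column b — row 1: 4/1 = 4; row 2: entry 0 ≤ 0; row 3: 12/4 = 3; row 4: 14/5 = 14/5. Minimum is 14/5 at row 4 (s_4 leaves); pivot element 5.
Divide row 4 by 5; eliminate column b from the other rows.
Second iteration: most negative obj-row entry is -16/5 in column d, so d enters.
Ratio test on column d — row 1: entry -9/10 ≤ 0; row 2: 6/(1/2) = 12; row 3: (4/5)/(29/10) = 8/29; row 4: (14/5)/(2/5) = 7. Minimum is 8/29 at row 3 (s_3 leaves); pivot element 29/10.
Divide row 3 by 29/10; eliminate column d from the other rows.
After both pivots, the entry at the obj-row, column s_2 is 71/29.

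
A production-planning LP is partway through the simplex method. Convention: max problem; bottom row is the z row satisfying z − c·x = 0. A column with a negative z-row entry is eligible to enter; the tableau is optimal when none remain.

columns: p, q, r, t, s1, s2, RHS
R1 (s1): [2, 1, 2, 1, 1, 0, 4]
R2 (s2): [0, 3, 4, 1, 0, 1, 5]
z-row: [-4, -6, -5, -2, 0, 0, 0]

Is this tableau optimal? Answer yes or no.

The z-row has a negative entry -6 in column q, so it is not optimal.

no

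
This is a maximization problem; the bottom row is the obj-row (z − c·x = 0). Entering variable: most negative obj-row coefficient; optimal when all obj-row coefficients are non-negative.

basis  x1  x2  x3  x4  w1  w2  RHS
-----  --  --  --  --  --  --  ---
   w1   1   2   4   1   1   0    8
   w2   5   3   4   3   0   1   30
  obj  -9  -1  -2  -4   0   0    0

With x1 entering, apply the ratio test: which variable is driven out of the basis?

w2

Column x1 entries and ratios — w1: 8/1 = 8; w2: 30/5 = 6.
Smallest ratio is 6 in the row of w2, so w2 leaves.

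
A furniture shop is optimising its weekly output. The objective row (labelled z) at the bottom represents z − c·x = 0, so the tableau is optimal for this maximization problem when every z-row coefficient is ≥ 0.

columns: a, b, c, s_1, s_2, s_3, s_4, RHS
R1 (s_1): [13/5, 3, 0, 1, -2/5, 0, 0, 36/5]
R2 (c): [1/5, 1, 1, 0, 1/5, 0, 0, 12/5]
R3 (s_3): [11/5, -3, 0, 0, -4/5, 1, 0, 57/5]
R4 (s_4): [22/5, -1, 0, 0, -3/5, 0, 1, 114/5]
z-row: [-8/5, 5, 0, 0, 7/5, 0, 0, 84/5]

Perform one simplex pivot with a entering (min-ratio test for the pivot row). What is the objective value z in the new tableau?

276/13

Ratio test on column a — row 1: (36/5)/(13/5) = 36/13; row 2: (12/5)/(1/5) = 12; row 3: (57/5)/(11/5) = 57/11; row 4: (114/5)/(22/5) = 57/11. Minimum is 36/13 at row 1 (s_1 leaves); pivot element 13/5.
Pivot on row 1; the z-row RHS becomes 84/5 − (-8/5)·(36/13) = 276/13.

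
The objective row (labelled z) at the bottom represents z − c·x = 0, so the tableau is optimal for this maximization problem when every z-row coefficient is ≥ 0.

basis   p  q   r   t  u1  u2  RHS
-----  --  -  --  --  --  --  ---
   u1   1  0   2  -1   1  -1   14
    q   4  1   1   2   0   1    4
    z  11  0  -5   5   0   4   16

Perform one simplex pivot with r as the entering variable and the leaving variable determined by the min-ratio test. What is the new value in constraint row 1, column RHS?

Ratio test on column r — row 1: 14/2 = 7; row 2: 4/1 = 4. Minimum is 4 at row 2 (q leaves); pivot element 1.
Divide row 2 by 1; eliminate column r from the other rows.
Row 1 update in column RHS: 14 − 2·4 = 6.

6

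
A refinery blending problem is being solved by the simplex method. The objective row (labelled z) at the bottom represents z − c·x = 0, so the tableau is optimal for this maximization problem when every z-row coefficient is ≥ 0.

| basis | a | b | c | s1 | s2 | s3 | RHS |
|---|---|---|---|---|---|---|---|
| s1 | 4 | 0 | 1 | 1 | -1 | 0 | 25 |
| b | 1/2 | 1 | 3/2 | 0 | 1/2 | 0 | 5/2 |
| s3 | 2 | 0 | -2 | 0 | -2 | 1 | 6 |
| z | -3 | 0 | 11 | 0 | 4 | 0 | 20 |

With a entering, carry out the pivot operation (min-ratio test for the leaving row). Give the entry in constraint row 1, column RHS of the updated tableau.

Ratio test on column a — row 1: 25/4 = 25/4; row 2: (5/2)/(1/2) = 5; row 3: 6/2 = 3. Minimum is 3 at row 3 (s3 leaves); pivot element 2.
Divide row 3 by 2; eliminate column a from the other rows.
Row 1 update in column RHS: 25 − 4·3 = 13.

13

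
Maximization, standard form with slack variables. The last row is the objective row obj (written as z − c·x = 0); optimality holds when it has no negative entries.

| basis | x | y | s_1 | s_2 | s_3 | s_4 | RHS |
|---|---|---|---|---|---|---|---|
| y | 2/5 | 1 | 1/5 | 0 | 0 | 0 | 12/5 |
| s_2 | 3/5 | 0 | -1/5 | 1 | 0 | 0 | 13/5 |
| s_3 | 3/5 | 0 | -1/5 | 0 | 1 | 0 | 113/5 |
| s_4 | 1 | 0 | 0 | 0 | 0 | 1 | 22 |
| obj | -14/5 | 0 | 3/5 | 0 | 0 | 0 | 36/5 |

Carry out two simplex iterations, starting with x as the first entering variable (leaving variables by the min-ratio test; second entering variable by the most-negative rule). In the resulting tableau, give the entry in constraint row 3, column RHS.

20

Ratio test on column x — row 1: (12/5)/(2/5) = 6; row 2: (13/5)/(3/5) = 13/3; row 3: (113/5)/(3/5) = 113/3; row 4: 22/1 = 22. Minimum is 13/3 at row 2 (s_2 leaves); pivot element 3/5.
Divide row 2 by 3/5; eliminate column x from the other rows.
Second iteration: most negative obj-row entry is -1/3 in column s_1, so s_1 enters.
Ratio test on column s_1 — row 1: (2/3)/(1/3) = 2; row 2: entry -1/3 ≤ 0; row 3: entry 0 ≤ 0; row 4: (53/3)/(1/3) = 53. Minimum is 2 at row 1 (y leaves); pivot element 1/3.
Divide row 1 by 1/3; eliminate column s_1 from the other rows.
After both pivots, the entry at constraint row 3, column RHS is 20.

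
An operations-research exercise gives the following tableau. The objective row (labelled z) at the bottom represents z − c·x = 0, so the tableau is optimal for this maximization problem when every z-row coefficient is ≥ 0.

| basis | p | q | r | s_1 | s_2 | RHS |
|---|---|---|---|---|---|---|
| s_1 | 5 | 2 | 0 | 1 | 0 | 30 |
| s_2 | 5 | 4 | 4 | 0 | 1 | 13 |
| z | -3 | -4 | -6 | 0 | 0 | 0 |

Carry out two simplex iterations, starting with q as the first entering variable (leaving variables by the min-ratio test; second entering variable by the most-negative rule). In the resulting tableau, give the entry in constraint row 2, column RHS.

Ratio test on column q — row 1: 30/2 = 15; row 2: 13/4 = 13/4. Minimum is 13/4 at row 2 (s_2 leaves); pivot element 4.
Divide row 2 by 4; eliminate column q from the other rows.
Second iteration: most negative z-row entry is -2 in column r, so r enters.
Ratio test on column r — row 1: entry -2 ≤ 0; row 2: (13/4)/1 = 13/4. Minimum is 13/4 at row 2 (q leaves); pivot element 1.
Divide row 2 by 1; eliminate column r from the other rows.
After both pivots, the entry at constraint row 2, column RHS is 13/4.

13/4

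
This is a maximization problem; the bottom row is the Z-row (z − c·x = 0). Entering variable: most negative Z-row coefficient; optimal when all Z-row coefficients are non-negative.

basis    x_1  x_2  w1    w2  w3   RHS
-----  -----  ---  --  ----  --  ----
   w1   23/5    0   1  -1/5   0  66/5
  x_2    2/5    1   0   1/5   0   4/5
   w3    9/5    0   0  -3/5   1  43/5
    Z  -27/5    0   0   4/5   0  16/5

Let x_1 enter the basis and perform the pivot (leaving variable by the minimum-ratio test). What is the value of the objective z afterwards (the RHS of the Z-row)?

14

Ratio test on column x_1 — row 1: (66/5)/(23/5) = 66/23; row 2: (4/5)/(2/5) = 2; row 3: (43/5)/(9/5) = 43/9. Minimum is 2 at row 2 (x_2 leaves); pivot element 2/5.
Pivot on row 2; the Z-row RHS becomes 16/5 − (-27/5)·2 = 14.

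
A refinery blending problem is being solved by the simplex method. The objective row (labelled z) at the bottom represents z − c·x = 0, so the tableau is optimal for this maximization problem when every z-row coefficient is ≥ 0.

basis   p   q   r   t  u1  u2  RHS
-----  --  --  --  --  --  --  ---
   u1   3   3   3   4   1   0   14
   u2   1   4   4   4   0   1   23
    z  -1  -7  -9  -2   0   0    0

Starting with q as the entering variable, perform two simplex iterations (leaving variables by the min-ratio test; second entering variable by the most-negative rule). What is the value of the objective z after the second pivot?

42

Ratio test on column q — row 1: 14/3 = 14/3; row 2: 23/4 = 23/4. Minimum is 14/3 at row 1 (u1 leaves); pivot element 3.
Pivot on row 1; the z-row RHS becomes 0 − (-7)·(14/3) = 98/3.
Next entering variable (most negative z-row entry -2): r.
Ratio test on column r — row 1: (14/3)/1 = 14/3; row 2: entry 0 ≤ 0. Minimum is 14/3 at row 1 (q leaves); pivot element 1.
After the second pivot the z-row RHS is 98/3 − (-2)·(14/3) = 42.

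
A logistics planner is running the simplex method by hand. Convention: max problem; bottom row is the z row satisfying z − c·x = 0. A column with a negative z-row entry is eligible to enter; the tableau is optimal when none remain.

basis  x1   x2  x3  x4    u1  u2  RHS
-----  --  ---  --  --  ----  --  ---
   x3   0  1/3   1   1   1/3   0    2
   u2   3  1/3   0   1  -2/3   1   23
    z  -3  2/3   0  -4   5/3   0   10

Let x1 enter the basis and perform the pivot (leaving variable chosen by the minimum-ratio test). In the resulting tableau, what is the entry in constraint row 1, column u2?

Ratio test on column x1 — row 1: entry 0 ≤ 0; row 2: 23/3 = 23/3. Minimum is 23/3 at row 2 (u2 leaves); pivot element 3.
Divide row 2 by 3; eliminate column x1 from the other rows.
Row 1 update in column u2: 0 − 0·(1/3) = 0.

0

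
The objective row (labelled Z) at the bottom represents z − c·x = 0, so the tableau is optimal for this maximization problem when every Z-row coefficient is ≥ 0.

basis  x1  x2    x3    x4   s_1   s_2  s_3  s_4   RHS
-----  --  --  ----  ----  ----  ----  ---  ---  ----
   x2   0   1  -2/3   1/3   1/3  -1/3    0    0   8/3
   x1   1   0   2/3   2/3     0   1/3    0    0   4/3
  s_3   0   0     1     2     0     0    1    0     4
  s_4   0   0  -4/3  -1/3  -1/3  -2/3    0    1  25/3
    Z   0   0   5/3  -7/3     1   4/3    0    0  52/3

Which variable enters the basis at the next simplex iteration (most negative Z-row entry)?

x4

Negative Z-row entries: x4: -7/3.
The most negative is -7/3 in column x4, so x4 enters.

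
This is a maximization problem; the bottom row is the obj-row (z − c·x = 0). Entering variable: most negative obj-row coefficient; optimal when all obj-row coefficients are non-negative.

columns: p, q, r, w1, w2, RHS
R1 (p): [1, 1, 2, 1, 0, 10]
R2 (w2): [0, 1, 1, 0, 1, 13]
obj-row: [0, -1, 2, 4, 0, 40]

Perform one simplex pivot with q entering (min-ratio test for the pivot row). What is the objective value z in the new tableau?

Ratio test on column q — row 1: 10/1 = 10; row 2: 13/1 = 13. Minimum is 10 at row 1 (p leaves); pivot element 1.
Pivot on row 1; the obj-row RHS becomes 40 − (-1)·10 = 50.

50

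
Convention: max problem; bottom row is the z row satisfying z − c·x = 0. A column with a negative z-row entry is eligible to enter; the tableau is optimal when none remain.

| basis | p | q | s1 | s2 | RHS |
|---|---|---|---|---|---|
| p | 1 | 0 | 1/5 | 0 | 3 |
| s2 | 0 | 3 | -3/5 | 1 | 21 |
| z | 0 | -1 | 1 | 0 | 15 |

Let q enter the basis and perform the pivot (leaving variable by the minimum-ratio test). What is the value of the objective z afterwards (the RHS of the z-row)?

Ratio test on column q — row 1: entry 0 ≤ 0; row 2: 21/3 = 7. Minimum is 7 at row 2 (s2 leaves); pivot element 3.
Pivot on row 2; the z-row RHS becomes 15 − (-1)·7 = 22.

22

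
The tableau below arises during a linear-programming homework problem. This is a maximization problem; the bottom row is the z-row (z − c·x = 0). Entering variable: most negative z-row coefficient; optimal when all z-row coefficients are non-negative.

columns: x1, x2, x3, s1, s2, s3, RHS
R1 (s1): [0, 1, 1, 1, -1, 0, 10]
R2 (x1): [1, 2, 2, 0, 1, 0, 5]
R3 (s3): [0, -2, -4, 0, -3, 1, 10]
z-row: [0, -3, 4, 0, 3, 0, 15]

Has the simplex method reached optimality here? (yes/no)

no

The z-row has a negative entry -3 in column x2, so it is not optimal.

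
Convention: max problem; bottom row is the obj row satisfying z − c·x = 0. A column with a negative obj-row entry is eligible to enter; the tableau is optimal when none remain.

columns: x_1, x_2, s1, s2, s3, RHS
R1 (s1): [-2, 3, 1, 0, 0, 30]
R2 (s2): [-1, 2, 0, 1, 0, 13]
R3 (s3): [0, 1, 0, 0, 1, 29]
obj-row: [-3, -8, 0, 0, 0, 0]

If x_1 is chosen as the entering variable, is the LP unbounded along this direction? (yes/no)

yes

Every constraint-row entry in column x_1 is ≤ 0, so increasing x_1 is unbounded.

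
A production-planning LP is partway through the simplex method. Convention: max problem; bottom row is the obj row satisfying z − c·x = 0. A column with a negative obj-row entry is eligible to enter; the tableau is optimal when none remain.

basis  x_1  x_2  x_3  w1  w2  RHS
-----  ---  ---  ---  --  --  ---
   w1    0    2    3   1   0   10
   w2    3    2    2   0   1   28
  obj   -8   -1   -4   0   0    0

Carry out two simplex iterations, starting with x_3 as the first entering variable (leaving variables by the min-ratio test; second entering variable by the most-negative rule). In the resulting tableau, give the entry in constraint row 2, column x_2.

Ratio test on column x_3 — row 1: 10/3 = 10/3; row 2: 28/2 = 14. Minimum is 10/3 at row 1 (w1 leaves); pivot element 3.
Divide row 1 by 3; eliminate column x_3 from the other rows.
Second iteration: most negative obj-row entry is -8 in column x_1, so x_1 enters.
Ratio test on column x_1 — row 1: entry 0 ≤ 0; row 2: (64/3)/3 = 64/9. Minimum is 64/9 at row 2 (w2 leaves); pivot element 3.
Divide row 2 by 3; eliminate column x_1 from the other rows.
After both pivots, the entry at constraint row 2, column x_2 is 2/9.

2/9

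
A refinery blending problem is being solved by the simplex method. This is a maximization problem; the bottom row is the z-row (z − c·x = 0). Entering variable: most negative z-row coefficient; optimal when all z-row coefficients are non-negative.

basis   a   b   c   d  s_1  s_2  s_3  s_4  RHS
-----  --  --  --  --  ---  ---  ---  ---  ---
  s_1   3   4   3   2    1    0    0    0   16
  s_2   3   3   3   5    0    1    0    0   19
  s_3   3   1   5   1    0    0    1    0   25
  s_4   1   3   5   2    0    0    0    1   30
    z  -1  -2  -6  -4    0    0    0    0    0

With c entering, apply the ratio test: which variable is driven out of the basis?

Column c entries and ratios — s_1: 16/3 = 16/3; s_2: 19/3 = 19/3; s_3: 25/5 = 5; s_4: 30/5 = 6.
Smallest ratio is 5 in the row of s_3, so s_3 leaves.

s_3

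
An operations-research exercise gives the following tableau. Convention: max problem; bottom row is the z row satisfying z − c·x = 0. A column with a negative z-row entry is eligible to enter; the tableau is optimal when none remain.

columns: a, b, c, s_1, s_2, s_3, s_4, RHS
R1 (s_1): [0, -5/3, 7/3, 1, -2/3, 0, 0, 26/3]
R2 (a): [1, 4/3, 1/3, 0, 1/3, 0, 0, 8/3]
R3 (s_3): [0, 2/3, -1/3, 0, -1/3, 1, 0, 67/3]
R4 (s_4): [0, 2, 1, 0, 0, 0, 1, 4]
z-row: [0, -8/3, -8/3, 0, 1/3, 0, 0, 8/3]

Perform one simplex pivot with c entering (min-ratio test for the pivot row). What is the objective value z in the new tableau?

Ratio test on column c — row 1: (26/3)/(7/3) = 26/7; row 2: (8/3)/(1/3) = 8; row 3: entry -1/3 ≤ 0; row 4: 4/1 = 4. Minimum is 26/7 at row 1 (s_1 leaves); pivot element 7/3.
Pivot on row 1; the z-row RHS becomes 8/3 − (-8/3)·(26/7) = 88/7.

88/7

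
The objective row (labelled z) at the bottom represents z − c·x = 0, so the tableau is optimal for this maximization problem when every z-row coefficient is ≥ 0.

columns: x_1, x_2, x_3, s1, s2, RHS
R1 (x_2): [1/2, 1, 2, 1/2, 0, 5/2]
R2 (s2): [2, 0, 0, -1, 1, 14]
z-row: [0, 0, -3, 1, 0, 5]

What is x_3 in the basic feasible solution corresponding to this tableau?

0

x_3 is not in the basis, so in the current basic feasible solution x_3 = 0.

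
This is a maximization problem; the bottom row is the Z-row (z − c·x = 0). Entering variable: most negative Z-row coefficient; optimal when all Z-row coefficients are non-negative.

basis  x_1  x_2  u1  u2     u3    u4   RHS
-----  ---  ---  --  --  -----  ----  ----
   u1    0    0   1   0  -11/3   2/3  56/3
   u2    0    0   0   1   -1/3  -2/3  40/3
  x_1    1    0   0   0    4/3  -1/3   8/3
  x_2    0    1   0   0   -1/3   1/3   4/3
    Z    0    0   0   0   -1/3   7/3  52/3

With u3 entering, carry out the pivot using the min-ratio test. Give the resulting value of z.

Ratio test on column u3 — row 1: entry -11/3 ≤ 0; row 2: entry -1/3 ≤ 0; row 3: (8/3)/(4/3) = 2; row 4: entry -1/3 ≤ 0. Minimum is 2 at row 3 (x_1 leaves); pivot element 4/3.
Pivot on row 3; the Z-row RHS becomes 52/3 − (-1/3)·2 = 18.

18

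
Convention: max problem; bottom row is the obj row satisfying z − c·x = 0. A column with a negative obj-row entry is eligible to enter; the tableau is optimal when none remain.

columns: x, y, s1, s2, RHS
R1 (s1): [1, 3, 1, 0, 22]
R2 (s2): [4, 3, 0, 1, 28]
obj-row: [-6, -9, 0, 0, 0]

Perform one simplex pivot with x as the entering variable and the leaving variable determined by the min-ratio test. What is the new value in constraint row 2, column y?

3/4

Ratio test on column x — row 1: 22/1 = 22; row 2: 28/4 = 7. Minimum is 7 at row 2 (s2 leaves); pivot element 4.
Divide row 2 by 4; eliminate column x from the other rows.
In the new row 2, the y entry is the old entry divided by the pivot: 3/4 = 3/4.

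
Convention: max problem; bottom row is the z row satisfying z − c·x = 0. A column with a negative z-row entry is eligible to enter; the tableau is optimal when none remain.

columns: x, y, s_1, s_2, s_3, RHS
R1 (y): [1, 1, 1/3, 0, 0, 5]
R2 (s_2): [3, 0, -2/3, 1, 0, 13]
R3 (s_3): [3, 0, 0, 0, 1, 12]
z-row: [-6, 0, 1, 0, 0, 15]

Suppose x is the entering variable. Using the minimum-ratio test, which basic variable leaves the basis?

Column x entries and ratios — y: 5/1 = 5; s_2: 13/3 = 13/3; s_3: 12/3 = 4.
Smallest ratio is 4 in the row of s_3, so s_3 leaves.

s_3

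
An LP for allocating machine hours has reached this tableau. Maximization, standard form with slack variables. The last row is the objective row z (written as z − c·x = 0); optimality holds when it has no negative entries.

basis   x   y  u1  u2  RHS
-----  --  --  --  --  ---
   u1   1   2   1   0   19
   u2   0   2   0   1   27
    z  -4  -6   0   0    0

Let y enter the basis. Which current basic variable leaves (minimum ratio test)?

u1

Column y entries and ratios — u1: 19/2 = 19/2; u2: 27/2 = 27/2.
Smallest ratio is 19/2 in the row of u1, so u1 leaves.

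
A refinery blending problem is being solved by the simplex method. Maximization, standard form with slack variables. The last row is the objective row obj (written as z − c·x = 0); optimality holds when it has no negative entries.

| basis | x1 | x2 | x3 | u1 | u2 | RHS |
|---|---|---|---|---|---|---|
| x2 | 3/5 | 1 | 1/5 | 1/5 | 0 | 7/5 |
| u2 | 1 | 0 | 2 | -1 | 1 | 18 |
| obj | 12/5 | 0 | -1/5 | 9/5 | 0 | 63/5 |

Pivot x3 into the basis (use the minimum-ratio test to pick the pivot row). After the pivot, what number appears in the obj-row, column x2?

1

Ratio test on column x3 — row 1: (7/5)/(1/5) = 7; row 2: 18/2 = 9. Minimum is 7 at row 1 (x2 leaves); pivot element 1/5.
Divide row 1 by 1/5; eliminate column x3 from the other rows.
obj-row update in column x2: 0 − (-1/5)·5 = 1.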